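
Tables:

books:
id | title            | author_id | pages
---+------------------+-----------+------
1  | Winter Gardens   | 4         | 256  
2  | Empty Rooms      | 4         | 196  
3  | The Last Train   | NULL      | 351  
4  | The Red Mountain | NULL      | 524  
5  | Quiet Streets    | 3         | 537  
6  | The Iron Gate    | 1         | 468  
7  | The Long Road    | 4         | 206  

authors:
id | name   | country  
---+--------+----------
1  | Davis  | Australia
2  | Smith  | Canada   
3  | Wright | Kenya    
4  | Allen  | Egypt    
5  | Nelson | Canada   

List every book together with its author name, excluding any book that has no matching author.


INNER JOIN keeps only books rows whose author_id matches an id in authors. Walk through each book:
  - book 1 (Winter Gardens): author_id=4 -> matches Allen
  - book 2 (Empty Rooms): author_id=4 -> matches Allen
  - book 3 (The Last Train): author_id=NULL, no match -> dropped
  - book 4 (The Red Mountain): author_id=NULL, no match -> dropped
  - book 5 (Quiet Streets): author_id=3 -> matches Wright
  - book 6 (The Iron Gate): author_id=1 -> matches Davis
  - book 7 (The Long Road): author_id=4 -> matches Allen
So 2 of 7 rows are dropped.

SQL:
SELECT a.title, b.name AS author
FROM books a
INNER JOIN authors b ON a.author_id = b.id

Result:
title          | author
---------------+-------
Winter Gardens | Allen 
Empty Rooms    | Allen 
Quiet Streets  | Wright
The Iron Gate  | Davis 
The Long Road  | Allen 


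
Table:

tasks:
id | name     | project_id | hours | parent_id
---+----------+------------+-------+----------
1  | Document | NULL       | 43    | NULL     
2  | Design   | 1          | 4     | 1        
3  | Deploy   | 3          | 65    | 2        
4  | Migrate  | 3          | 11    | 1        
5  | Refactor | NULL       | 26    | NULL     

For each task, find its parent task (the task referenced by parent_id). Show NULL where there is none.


This is a self-join: tasks is joined to a second copy of itself, matching each row's parent_id to another row's id. Use LEFT JOIN so rows with parent_id=NULL are kept.
  - task 1 (Document): parent_id=NULL -> NULL
  - task 2 (Design): parent_id=1 -> Document
  - task 3 (Deploy): parent_id=2 -> Design
  - task 4 (Migrate): parent_id=1 -> Document
  - task 5 (Refactor): parent_id=NULL -> NULL

SQL:
SELECT a.name AS item, b.name AS parent
FROM tasks a
LEFT JOIN tasks b ON a.parent_id = b.id

Result:
item     | parent  
---------+---------
Document | NULL    
Design   | Document
Deploy   | Design  
Migrate  | Document
Refactor | NULL    


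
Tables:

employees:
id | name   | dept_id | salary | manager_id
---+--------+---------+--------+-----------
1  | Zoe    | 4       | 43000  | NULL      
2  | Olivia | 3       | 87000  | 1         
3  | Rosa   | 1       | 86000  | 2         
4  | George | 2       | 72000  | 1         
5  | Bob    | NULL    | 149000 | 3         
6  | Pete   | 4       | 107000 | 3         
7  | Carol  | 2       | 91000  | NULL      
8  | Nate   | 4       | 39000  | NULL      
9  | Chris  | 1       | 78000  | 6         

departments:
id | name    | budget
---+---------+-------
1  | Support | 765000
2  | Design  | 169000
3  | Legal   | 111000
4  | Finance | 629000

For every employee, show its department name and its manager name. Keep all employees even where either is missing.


Two LEFT JOINs from the same base table employees: one to departments via dept_id, one to employees itself via manager_id. Both are LEFT so every employee is preserved.
Match against departments:
  - employee 1 (Zoe): dept_id=4 -> matches Finance
  - employee 2 (Olivia): dept_id=3 -> matches Legal
  - employee 3 (Rosa): dept_id=1 -> matches Support
  - employee 4 (George): dept_id=2 -> matches Design
  - employee 5 (Bob): dept_id=NULL, no match -> kept with NULL
  - employee 6 (Pete): dept_id=4 -> matches Finance
  - employee 7 (Carol): dept_id=2 -> matches Design
  - employee 8 (Nate): dept_id=4 -> matches Finance
  - employee 9 (Chris): dept_id=1 -> matches Support
Match against employees (self):
  - employee 1 (Zoe): manager_id=NULL -> NULL
  - employee 2 (Olivia): manager_id=1 -> Zoe
  - employee 3 (Rosa): manager_id=2 -> Olivia
  - employee 4 (George): manager_id=1 -> Zoe
  - employee 5 (Bob): manager_id=3 -> Rosa
  - employee 6 (Pete): manager_id=3 -> Rosa
  - employee 7 (Carol): manager_id=NULL -> NULL
  - employee 8 (Nate): manager_id=NULL -> NULL
  - employee 9 (Chris): manager_id=6 -> Pete

SQL:
SELECT a.name, b.name AS department, c.name AS manager
FROM employees a
LEFT JOIN departments b ON a.dept_id = b.id
LEFT JOIN employees c ON a.manager_id = c.id

Result:
name   | department | manager
-------+------------+--------
Zoe    | Finance    | NULL   
Olivia | Legal      | Zoe    
Rosa   | Support    | Olivia 
George | Design     | Zoe    
Bob    | NULL       | Rosa   
Pete   | Finance    | Rosa   
Carol  | Design     | NULL   
Nate   | Finance    | NULL   
Chris  | Support    | Pete   


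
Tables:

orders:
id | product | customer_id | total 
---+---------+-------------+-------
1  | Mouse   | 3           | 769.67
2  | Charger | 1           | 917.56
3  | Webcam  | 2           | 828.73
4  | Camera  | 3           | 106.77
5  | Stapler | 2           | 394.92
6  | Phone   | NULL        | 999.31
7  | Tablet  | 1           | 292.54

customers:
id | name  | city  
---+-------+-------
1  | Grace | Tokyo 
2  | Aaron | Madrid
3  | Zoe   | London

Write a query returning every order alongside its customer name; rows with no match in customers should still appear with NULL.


LEFT JOIN keeps every row from orders (the left table); where customer_id has no match in customers, the customer columns become NULL. Walk through each order:
  - order 1 (Mouse): customer_id=3 -> matches Zoe
  - order 2 (Charger): customer_id=1 -> matches Grace
  - order 3 (Webcam): customer_id=2 -> matches Aaron
  - order 4 (Camera): customer_id=3 -> matches Zoe
  - order 5 (Stapler): customer_id=2 -> matches Aaron
  - order 6 (Phone): customer_id=NULL, no match -> kept with NULL
  - order 7 (Tablet): customer_id=1 -> matches Grace
All 7 rows appear; 1 has NULL customer.

SQL:
SELECT a.product, b.name AS customer
FROM orders a
LEFT JOIN customers b ON a.customer_id = b.id

Result:
product | customer
--------+---------
Mouse   | Zoe     
Charger | Grace   
Webcam  | Aaron   
Camera  | Zoe     
Stapler | Aaron   
Phone   | NULL    
Tablet  | Grace   


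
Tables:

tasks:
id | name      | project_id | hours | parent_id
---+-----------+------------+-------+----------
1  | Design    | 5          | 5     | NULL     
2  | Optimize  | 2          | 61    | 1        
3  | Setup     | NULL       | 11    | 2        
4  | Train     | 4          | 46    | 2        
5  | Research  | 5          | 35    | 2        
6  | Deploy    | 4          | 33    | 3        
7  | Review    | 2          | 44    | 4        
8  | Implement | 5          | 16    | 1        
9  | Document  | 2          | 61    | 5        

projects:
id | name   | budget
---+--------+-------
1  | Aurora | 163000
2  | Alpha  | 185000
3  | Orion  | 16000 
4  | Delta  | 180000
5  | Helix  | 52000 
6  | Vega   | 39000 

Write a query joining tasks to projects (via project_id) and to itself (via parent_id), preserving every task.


Two LEFT JOINs from the same base table tasks: one to projects via project_id, one to tasks itself via parent_id. Both are LEFT so every task is preserved.
Match against projects:
  - task 1 (Design): project_id=5 -> matches Helix
  - task 2 (Optimize): project_id=2 -> matches Alpha
  - task 3 (Setup): project_id=NULL, no match -> kept with NULL
  - task 4 (Train): project_id=4 -> matches Delta
  - task 5 (Research): project_id=5 -> matches Helix
  - task 6 (Deploy): project_id=4 -> matches Delta
  - task 7 (Review): project_id=2 -> matches Alpha
  - task 8 (Implement): project_id=5 -> matches Helix
  - task 9 (Document): project_id=2 -> matches Alpha
Match against tasks (self):
  - task 1 (Design): parent_id=NULL -> NULL
  - task 2 (Optimize): parent_id=1 -> Design
  - task 3 (Setup): parent_id=2 -> Optimize
  - task 4 (Train): parent_id=2 -> Optimize
  - task 5 (Research): parent_id=2 -> Optimize
  - task 6 (Deploy): parent_id=3 -> Setup
  - task 7 (Review): parent_id=4 -> Train
  - task 8 (Implement): parent_id=1 -> Design
  - task 9 (Document): parent_id=5 -> Research

SQL:
SELECT a.name, b.name AS project, c.name AS parent
FROM tasks a
LEFT JOIN projects b ON a.project_id = b.id
LEFT JOIN tasks c ON a.parent_id = c.id

Result:
name      | project | parent  
----------+---------+---------
Design    | Helix   | NULL    
Optimize  | Alpha   | Design  
Setup     | NULL    | Optimize
Train     | Delta   | Optimize
Research  | Helix   | Optimize
Deploy    | Delta   | Setup   
Review    | Alpha   | Train   
Implement | Helix   | Design  
Document  | Alpha   | Research


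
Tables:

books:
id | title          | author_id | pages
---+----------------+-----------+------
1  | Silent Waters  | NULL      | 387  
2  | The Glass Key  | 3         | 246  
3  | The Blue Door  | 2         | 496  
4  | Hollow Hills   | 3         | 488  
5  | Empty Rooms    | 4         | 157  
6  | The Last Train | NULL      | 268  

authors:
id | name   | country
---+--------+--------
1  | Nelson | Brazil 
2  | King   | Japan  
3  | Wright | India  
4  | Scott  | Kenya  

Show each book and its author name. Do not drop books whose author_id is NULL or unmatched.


LEFT JOIN keeps every row from books (the left table); where author_id has no match in authors, the author columns become NULL. Walk through each book:
  - book 1 (Silent Waters): author_id=NULL, no match -> kept with NULL
  - book 2 (The Glass Key): author_id=3 -> matches Wright
  - book 3 (The Blue Door): author_id=2 -> matches King
  - book 4 (Hollow Hills): author_id=3 -> matches Wright
  - book 5 (Empty Rooms): author_id=4 -> matches Scott
  - book 6 (The Last Train): author_id=NULL, no match -> kept with NULL
All 6 rows appear; 2 have NULL author.

SQL:
SELECT a.title, b.name AS author
FROM books a
LEFT JOIN authors b ON a.author_id = b.id

Result:
title          | author
---------------+-------
Silent Waters  | NULL  
The Glass Key  | Wright
The Blue Door  | King  
Hollow Hills   | Wright
Empty Rooms    | Scott 
The Last Train | NULL  


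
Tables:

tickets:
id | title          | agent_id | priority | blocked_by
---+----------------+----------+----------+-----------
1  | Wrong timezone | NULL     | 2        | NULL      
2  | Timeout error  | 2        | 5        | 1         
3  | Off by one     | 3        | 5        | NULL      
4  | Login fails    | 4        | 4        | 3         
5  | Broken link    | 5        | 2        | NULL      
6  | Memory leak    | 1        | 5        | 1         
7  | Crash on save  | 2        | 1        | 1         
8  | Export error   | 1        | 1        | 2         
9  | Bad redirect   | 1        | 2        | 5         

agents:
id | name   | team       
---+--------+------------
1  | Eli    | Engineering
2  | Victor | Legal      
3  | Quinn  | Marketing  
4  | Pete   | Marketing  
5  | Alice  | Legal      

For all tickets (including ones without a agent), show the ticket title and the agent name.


LEFT JOIN keeps every row from tickets (the left table); where agent_id has no match in agents, the agent columns become NULL. Walk through each ticket:
  - ticket 1 (Wrong timezone): agent_id=NULL, no match -> kept with NULL
  - ticket 2 (Timeout error): agent_id=2 -> matches Victor
  - ticket 3 (Off by one): agent_id=3 -> matches Quinn
  - ticket 4 (Login fails): agent_id=4 -> matches Pete
  - ticket 5 (Broken link): agent_id=5 -> matches Alice
  - ticket 6 (Memory leak): agent_id=1 -> matches Eli
  - ticket 7 (Crash on save): agent_id=2 -> matches Victor
  - ticket 8 (Export error): agent_id=1 -> matches Eli
  - ticket 9 (Bad redirect): agent_id=1 -> matches Eli
All 9 rows appear; 1 has NULL agent.

SQL:
SELECT a.title, b.name AS agent
FROM tickets a
LEFT JOIN agents b ON a.agent_id = b.id

Result:
title          | agent 
---------------+-------
Wrong timezone | NULL  
Timeout error  | Victor
Off by one     | Quinn 
Login fails    | Pete  
Broken link    | Alice 
Memory leak    | Eli   
Crash on save  | Victor
Export error   | Eli   
Bad redirect   | Eli   


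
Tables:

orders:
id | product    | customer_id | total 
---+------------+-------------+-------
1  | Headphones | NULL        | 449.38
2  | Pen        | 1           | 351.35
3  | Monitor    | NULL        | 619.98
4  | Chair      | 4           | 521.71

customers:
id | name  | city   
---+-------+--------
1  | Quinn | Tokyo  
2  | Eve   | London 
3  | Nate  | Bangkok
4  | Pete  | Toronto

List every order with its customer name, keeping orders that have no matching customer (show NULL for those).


LEFT JOIN keeps every row from orders (the left table); where customer_id has no match in customers, the customer columns become NULL. Walk through each order:
  - order 1 (Headphones): customer_id=NULL, no match -> kept with NULL
  - order 2 (Pen): customer_id=1 -> matches Quinn
  - order 3 (Monitor): customer_id=NULL, no match -> kept with NULL
  - order 4 (Chair): customer_id=4 -> matches Pete
All 4 rows appear; 2 have NULL customer.

SQL:
SELECT a.product, b.name AS customer
FROM orders a
LEFT JOIN customers b ON a.customer_id = b.id

Result:
product    | customer
-----------+---------
Headphones | NULL    
Pen        | Quinn   
Monitor    | NULL    
Chair      | Pete    


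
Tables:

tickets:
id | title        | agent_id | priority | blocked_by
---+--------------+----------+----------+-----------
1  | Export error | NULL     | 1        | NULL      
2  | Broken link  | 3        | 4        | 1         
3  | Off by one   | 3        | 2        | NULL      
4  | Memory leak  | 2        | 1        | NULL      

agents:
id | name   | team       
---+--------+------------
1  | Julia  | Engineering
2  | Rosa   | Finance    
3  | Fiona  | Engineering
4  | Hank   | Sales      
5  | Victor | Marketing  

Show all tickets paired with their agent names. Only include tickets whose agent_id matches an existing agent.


INNER JOIN keeps only tickets rows whose agent_id matches an id in agents. Walk through each ticket:
  - ticket 1 (Export error): agent_id=NULL, no match -> dropped
  - ticket 2 (Broken link): agent_id=3 -> matches Fiona
  - ticket 3 (Off by one): agent_id=3 -> matches Fiona
  - ticket 4 (Memory leak): agent_id=2 -> matches Rosa
So 1 of 4 rows is dropped.

SQL:
SELECT a.title, b.name AS agent
FROM tickets a
INNER JOIN agents b ON a.agent_id = b.id

Result:
title       | agent
------------+------
Broken link | Fiona
Off by one  | Fiona
Memory leak | Rosa 


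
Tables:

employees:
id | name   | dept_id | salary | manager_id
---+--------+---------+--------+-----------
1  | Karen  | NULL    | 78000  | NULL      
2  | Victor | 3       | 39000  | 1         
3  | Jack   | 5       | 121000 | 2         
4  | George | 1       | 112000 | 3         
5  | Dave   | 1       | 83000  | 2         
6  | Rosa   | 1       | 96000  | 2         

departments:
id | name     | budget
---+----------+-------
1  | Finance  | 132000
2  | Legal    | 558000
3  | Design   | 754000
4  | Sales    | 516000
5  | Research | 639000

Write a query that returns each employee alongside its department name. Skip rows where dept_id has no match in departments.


INNER JOIN keeps only employees rows whose dept_id matches an id in departments. Walk through each employee:
  - employee 1 (Karen): dept_id=NULL, no match -> dropped
  - employee 2 (Victor): dept_id=3 -> matches Design
  - employee 3 (Jack): dept_id=5 -> matches Research
  - employee 4 (George): dept_id=1 -> matches Finance
  - employee 5 (Dave): dept_id=1 -> matches Finance
  - employee 6 (Rosa): dept_id=1 -> matches Finance
So 1 of 6 rows is dropped.

SQL:
SELECT a.name, b.name AS department
FROM employees a
INNER JOIN departments b ON a.dept_id = b.id

Result:
name   | department
-------+-----------
Victor | Design    
Jack   | Research  
George | Finance   
Dave   | Finance   
Rosa   | Finance   


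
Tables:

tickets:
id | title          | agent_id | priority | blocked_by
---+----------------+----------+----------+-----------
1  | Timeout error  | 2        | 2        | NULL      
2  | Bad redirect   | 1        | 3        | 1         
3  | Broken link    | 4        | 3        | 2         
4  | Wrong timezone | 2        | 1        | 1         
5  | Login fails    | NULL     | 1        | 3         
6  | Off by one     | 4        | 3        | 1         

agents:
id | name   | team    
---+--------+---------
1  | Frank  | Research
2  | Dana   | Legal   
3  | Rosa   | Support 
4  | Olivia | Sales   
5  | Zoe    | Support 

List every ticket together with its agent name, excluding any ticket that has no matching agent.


INNER JOIN keeps only tickets rows whose agent_id matches an id in agents. Walk through each ticket:
  - ticket 1 (Timeout error): agent_id=2 -> matches Dana
  - ticket 2 (Bad redirect): agent_id=1 -> matches Frank
  - ticket 3 (Broken link): agent_id=4 -> matches Olivia
  - ticket 4 (Wrong timezone): agent_id=2 -> matches Dana
  - ticket 5 (Login fails): agent_id=NULL, no match -> dropped
  - ticket 6 (Off by one): agent_id=4 -> matches Olivia
So 1 of 6 rows is dropped.

SQL:
SELECT a.title, b.name AS agent
FROM tickets a
INNER JOIN agents b ON a.agent_id = b.id

Result:
title          | agent 
---------------+-------
Timeout error  | Dana  
Bad redirect   | Frank 
Broken link    | Olivia
Wrong timezone | Dana  
Off by one     | Olivia


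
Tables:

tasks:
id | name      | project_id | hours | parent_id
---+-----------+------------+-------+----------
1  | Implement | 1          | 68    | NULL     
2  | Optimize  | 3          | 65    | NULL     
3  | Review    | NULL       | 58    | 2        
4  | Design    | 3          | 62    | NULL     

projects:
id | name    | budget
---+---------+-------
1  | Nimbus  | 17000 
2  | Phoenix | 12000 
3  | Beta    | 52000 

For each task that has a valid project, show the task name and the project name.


INNER JOIN keeps only tasks rows whose project_id matches an id in projects. Walk through each task:
  - task 1 (Implement): project_id=1 -> matches Nimbus
  - task 2 (Optimize): project_id=3 -> matches Beta
  - task 3 (Review): project_id=NULL, no match -> dropped
  - task 4 (Design): project_id=3 -> matches Beta
So 1 of 4 rows is dropped.

SQL:
SELECT a.name, b.name AS project
FROM tasks a
INNER JOIN projects b ON a.project_id = b.id

Result:
name      | project
----------+--------
Implement | Nimbus 
Optimize  | Beta   
Design    | Beta   


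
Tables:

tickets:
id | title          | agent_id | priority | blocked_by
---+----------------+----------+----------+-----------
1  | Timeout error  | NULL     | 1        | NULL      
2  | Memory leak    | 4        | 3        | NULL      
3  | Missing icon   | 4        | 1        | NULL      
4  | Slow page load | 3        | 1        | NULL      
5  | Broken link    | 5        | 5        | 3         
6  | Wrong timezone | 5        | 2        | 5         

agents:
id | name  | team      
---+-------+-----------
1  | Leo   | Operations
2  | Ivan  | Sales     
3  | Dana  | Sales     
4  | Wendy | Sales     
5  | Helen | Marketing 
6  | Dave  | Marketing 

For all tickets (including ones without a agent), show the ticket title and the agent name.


LEFT JOIN keeps every row from tickets (the left table); where agent_id has no match in agents, the agent columns become NULL. Walk through each ticket:
  - ticket 1 (Timeout error): agent_id=NULL, no match -> kept with NULL
  - ticket 2 (Memory leak): agent_id=4 -> matches Wendy
  - ticket 3 (Missing icon): agent_id=4 -> matches Wendy
  - ticket 4 (Slow page load): agent_id=3 -> matches Dana
  - ticket 5 (Broken link): agent_id=5 -> matches Helen
  - ticket 6 (Wrong timezone): agent_id=5 -> matches Helen
All 6 rows appear; 1 has NULL agent.

SQL:
SELECT a.title, b.name AS agent
FROM tickets a
LEFT JOIN agents b ON a.agent_id = b.id

Result:
title          | agent
---------------+------
Timeout error  | NULL 
Memory leak    | Wendy
Missing icon   | Wendy
Slow page load | Dana 
Broken link    | Helen
Wrong timezone | Helen


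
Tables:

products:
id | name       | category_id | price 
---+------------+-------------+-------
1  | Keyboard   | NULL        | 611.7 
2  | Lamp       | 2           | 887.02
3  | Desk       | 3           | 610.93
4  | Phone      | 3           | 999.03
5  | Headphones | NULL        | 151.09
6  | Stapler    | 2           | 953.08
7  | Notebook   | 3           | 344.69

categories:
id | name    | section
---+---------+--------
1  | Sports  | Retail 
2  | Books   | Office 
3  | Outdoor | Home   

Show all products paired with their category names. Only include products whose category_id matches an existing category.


INNER JOIN keeps only products rows whose category_id matches an id in categories. Walk through each product:
  - product 1 (Keyboard): category_id=NULL, no match -> dropped
  - product 2 (Lamp): category_id=2 -> matches Books
  - product 3 (Desk): category_id=3 -> matches Outdoor
  - product 4 (Phone): category_id=3 -> matches Outdoor
  - product 5 (Headphones): category_id=NULL, no match -> dropped
  - product 6 (Stapler): category_id=2 -> matches Books
  - product 7 (Notebook): category_id=3 -> matches Outdoor
So 2 of 7 rows are dropped.

SQL:
SELECT a.name, b.name AS category
FROM products a
INNER JOIN categories b ON a.category_id = b.id

Result:
name     | category
---------+---------
Lamp     | Books   
Desk     | Outdoor 
Phone    | Outdoor 
Stapler  | Books   
Notebook | Outdoor 


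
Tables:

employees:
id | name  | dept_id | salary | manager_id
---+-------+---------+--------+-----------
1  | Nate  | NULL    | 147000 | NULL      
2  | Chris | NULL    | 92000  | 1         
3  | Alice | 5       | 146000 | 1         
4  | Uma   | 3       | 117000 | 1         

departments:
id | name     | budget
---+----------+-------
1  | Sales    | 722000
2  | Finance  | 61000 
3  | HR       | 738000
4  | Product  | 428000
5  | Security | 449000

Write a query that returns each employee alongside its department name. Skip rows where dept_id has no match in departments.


INNER JOIN keeps only employees rows whose dept_id matches an id in departments. Walk through each employee:
  - employee 1 (Nate): dept_id=NULL, no match -> dropped
  - employee 2 (Chris): dept_id=NULL, no match -> dropped
  - employee 3 (Alice): dept_id=5 -> matches Security
  - employee 4 (Uma): dept_id=3 -> matches HR
So 2 of 4 rows are dropped.

SQL:
SELECT a.name, b.name AS department
FROM employees a
INNER JOIN departments b ON a.dept_id = b.id

Result:
name  | department
------+-----------
Alice | Security  
Uma   | HR        


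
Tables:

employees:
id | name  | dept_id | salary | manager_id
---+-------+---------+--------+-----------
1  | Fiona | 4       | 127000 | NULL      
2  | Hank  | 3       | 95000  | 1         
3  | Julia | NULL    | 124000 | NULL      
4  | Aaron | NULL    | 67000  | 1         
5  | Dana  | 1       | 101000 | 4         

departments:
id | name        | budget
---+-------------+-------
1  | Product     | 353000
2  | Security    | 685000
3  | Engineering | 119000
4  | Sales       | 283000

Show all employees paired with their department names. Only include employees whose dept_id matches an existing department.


INNER JOIN keeps only employees rows whose dept_id matches an id in departments. Walk through each employee:
  - employee 1 (Fiona): dept_id=4 -> matches Sales
  - employee 2 (Hank): dept_id=3 -> matches Engineering
  - employee 3 (Julia): dept_id=NULL, no match -> dropped
  - employee 4 (Aaron): dept_id=NULL, no match -> dropped
  - employee 5 (Dana): dept_id=1 -> matches Product
So 2 of 5 rows are dropped.

SQL:
SELECT a.name, b.name AS department
FROM employees a
INNER JOIN departments b ON a.dept_id = b.id

Result:
name  | department 
------+------------
Fiona | Sales      
Hank  | Engineering
Dana  | Product    


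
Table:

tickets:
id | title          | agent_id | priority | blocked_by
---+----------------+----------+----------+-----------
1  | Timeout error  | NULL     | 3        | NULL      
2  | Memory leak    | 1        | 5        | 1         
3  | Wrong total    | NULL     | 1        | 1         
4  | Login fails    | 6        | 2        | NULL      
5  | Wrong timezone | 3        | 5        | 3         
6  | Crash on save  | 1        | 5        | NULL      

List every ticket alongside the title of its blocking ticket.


This is a self-join: tickets is joined to a second copy of itself, matching each row's blocked_by to another row's id. Use LEFT JOIN so rows with blocked_by=NULL are kept.
  - ticket 1 (Timeout error): blocked_by=NULL -> NULL
  - ticket 2 (Memory leak): blocked_by=1 -> Timeout error
  - ticket 3 (Wrong total): blocked_by=1 -> Timeout error
  - ticket 4 (Login fails): blocked_by=NULL -> NULL
  - ticket 5 (Wrong timezone): blocked_by=3 -> Wrong total
  - ticket 6 (Crash on save): blocked_by=NULL -> NULL

SQL:
SELECT a.title AS item, b.title AS blocked_by
FROM tickets a
LEFT JOIN tickets b ON a.blocked_by = b.id

Result:
item           | blocked_by   
---------------+--------------
Timeout error  | NULL         
Memory leak    | Timeout error
Wrong total    | Timeout error
Login fails    | NULL         
Wrong timezone | Wrong total  
Crash on save  | NULL         


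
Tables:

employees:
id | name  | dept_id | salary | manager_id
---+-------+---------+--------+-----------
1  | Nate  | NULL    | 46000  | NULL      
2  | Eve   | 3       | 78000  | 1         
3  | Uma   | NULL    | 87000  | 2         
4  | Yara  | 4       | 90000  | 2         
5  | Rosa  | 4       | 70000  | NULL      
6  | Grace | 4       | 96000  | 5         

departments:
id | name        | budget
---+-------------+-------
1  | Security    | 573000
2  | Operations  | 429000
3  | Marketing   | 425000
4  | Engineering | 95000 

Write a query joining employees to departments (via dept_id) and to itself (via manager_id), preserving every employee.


Two LEFT JOINs from the same base table employees: one to departments via dept_id, one to employees itself via manager_id. Both are LEFT so every employee is preserved.
Match against departments:
  - employee 1 (Nate): dept_id=NULL, no match -> kept with NULL
  - employee 2 (Eve): dept_id=3 -> matches Marketing
  - employee 3 (Uma): dept_id=NULL, no match -> kept with NULL
  - employee 4 (Yara): dept_id=4 -> matches Engineering
  - employee 5 (Rosa): dept_id=4 -> matches Engineering
  - employee 6 (Grace): dept_id=4 -> matches Engineering
Match against employees (self):
  - employee 1 (Nate): manager_id=NULL -> NULL
  - employee 2 (Eve): manager_id=1 -> Nate
  - employee 3 (Uma): manager_id=2 -> Eve
  - employee 4 (Yara): manager_id=2 -> Eve
  - employee 5 (Rosa): manager_id=NULL -> NULL
  - employee 6 (Grace): manager_id=5 -> Rosa

SQL:
SELECT a.name, b.name AS department, c.name AS manager
FROM employees a
LEFT JOIN departments b ON a.dept_id = b.id
LEFT JOIN employees c ON a.manager_id = c.id

Result:
name  | department  | manager
------+-------------+--------
Nate  | NULL        | NULL   
Eve   | Marketing   | Nate   
Uma   | NULL        | Eve    
Yara  | Engineering | Eve    
Rosa  | Engineering | NULL   
Grace | Engineering | Rosa   


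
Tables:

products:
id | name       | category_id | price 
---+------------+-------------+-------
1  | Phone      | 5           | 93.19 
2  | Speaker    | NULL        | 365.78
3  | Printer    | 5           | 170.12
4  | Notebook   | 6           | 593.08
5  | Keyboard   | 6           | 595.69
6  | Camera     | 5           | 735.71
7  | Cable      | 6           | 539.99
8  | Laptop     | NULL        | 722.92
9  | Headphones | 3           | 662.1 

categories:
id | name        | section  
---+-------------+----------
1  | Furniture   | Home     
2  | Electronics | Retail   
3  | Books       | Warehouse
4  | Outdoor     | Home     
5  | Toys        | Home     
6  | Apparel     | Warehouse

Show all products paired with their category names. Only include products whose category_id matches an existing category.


INNER JOIN keeps only products rows whose category_id matches an id in categories. Walk through each product:
  - product 1 (Phone): category_id=5 -> matches Toys
  - product 2 (Speaker): category_id=NULL, no match -> dropped
  - product 3 (Printer): category_id=5 -> matches Toys
  - product 4 (Notebook): category_id=6 -> matches Apparel
  - product 5 (Keyboard): category_id=6 -> matches Apparel
  - product 6 (Camera): category_id=5 -> matches Toys
  - product 7 (Cable): category_id=6 -> matches Apparel
  - product 8 (Laptop): category_id=NULL, no match -> dropped
  - product 9 (Headphones): category_id=3 -> matches Books
So 2 of 9 rows are dropped.

SQL:
SELECT a.name, b.name AS category
FROM products a
INNER JOIN categories b ON a.category_id = b.id

Result:
name       | category
-----------+---------
Phone      | Toys    
Printer    | Toys    
Notebook   | Apparel 
Keyboard   | Apparel 
Camera     | Toys    
Cable      | Apparel 
Headphones | Books   


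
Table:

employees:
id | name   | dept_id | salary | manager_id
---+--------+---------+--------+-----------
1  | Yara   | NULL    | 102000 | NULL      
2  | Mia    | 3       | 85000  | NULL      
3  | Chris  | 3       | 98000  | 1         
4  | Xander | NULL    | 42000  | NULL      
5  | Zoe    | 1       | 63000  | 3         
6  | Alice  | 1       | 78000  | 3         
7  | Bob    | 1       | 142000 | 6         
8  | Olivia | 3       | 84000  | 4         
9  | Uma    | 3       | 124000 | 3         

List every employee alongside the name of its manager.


This is a self-join: employees is joined to a second copy of itself, matching each row's manager_id to another row's id. Use LEFT JOIN so rows with manager_id=NULL are kept.
  - employee 1 (Yara): manager_id=NULL -> NULL
  - employee 2 (Mia): manager_id=NULL -> NULL
  - employee 3 (Chris): manager_id=1 -> Yara
  - employee 4 (Xander): manager_id=NULL -> NULL
  - employee 5 (Zoe): manager_id=3 -> Chris
  - employee 6 (Alice): manager_id=3 -> Chris
  - employee 7 (Bob): manager_id=6 -> Alice
  - employee 8 (Olivia): manager_id=4 -> Xander
  - employee 9 (Uma): manager_id=3 -> Chris

SQL:
SELECT a.name AS item, b.name AS manager
FROM employees a
LEFT JOIN employees b ON a.manager_id = b.id

Result:
item   | manager
-------+--------
Yara   | NULL   
Mia    | NULL   
Chris  | Yara   
Xander | NULL   
Zoe    | Chris  
Alice  | Chris  
Bob    | Alice  
Olivia | Xander 
Uma    | Chris  


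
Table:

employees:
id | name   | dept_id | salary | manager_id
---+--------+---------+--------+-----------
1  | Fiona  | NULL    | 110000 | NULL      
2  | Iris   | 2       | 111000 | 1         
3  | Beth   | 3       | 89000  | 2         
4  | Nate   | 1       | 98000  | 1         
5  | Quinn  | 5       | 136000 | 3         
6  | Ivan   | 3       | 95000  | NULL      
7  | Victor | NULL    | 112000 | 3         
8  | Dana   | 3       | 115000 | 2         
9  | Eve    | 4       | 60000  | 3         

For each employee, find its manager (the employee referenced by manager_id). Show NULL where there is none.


This is a self-join: employees is joined to a second copy of itself, matching each row's manager_id to another row's id. Use LEFT JOIN so rows with manager_id=NULL are kept.
  - employee 1 (Fiona): manager_id=NULL -> NULL
  - employee 2 (Iris): manager_id=1 -> Fiona
  - employee 3 (Beth): manager_id=2 -> Iris
  - employee 4 (Nate): manager_id=1 -> Fiona
  - employee 5 (Quinn): manager_id=3 -> Beth
  - employee 6 (Ivan): manager_id=NULL -> NULL
  - employee 7 (Victor): manager_id=3 -> Beth
  - employee 8 (Dana): manager_id=2 -> Iris
  - employee 9 (Eve): manager_id=3 -> Beth

SQL:
SELECT a.name AS item, b.name AS manager
FROM employees a
LEFT JOIN employees b ON a.manager_id = b.id

Result:
item   | manager
-------+--------
Fiona  | NULL   
Iris   | Fiona  
Beth   | Iris   
Nate   | Fiona  
Quinn  | Beth   
Ivan   | NULL   
Victor | Beth   
Dana   | Iris   
Eve    | Beth   


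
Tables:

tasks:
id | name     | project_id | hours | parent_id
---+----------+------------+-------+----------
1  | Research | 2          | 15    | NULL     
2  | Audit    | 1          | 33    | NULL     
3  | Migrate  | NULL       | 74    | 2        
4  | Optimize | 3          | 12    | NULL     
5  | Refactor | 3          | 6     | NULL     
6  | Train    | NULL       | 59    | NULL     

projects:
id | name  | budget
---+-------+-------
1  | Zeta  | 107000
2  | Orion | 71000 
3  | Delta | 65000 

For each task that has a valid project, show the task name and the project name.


INNER JOIN keeps only tasks rows whose project_id matches an id in projects. Walk through each task:
  - task 1 (Research): project_id=2 -> matches Orion
  - task 2 (Audit): project_id=1 -> matches Zeta
  - task 3 (Migrate): project_id=NULL, no match -> dropped
  - task 4 (Optimize): project_id=3 -> matches Delta
  - task 5 (Refactor): project_id=3 -> matches Delta
  - task 6 (Train): project_id=NULL, no match -> dropped
So 2 of 6 rows are dropped.

SQL:
SELECT a.name, b.name AS project
FROM tasks a
INNER JOIN projects b ON a.project_id = b.id

Result:
name     | project
---------+--------
Research | Orion  
Audit    | Zeta   
Optimize | Delta  
Refactor | Delta  


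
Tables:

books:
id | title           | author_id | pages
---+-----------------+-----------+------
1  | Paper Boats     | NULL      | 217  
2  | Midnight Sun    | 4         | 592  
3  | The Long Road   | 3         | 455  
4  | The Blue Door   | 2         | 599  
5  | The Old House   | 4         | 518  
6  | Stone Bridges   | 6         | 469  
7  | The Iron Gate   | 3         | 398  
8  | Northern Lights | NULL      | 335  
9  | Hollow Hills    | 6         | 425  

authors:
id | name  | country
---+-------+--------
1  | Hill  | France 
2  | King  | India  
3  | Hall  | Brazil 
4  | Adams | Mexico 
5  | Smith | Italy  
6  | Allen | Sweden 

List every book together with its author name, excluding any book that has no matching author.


INNER JOIN keeps only books rows whose author_id matches an id in authors. Walk through each book:
  - book 1 (Paper Boats): author_id=NULL, no match -> dropped
  - book 2 (Midnight Sun): author_id=4 -> matches Adams
  - book 3 (The Long Road): author_id=3 -> matches Hall
  - book 4 (The Blue Door): author_id=2 -> matches King
  - book 5 (The Old House): author_id=4 -> matches Adams
  - book 6 (Stone Bridges): author_id=6 -> matches Allen
  - book 7 (The Iron Gate): author_id=3 -> matches Hall
  - book 8 (Northern Lights): author_id=NULL, no match -> dropped
  - book 9 (Hollow Hills): author_id=6 -> matches Allen
So 2 of 9 rows are dropped.

SQL:
SELECT a.title, b.name AS author
FROM books a
INNER JOIN authors b ON a.author_id = b.id

Result:
title         | author
--------------+-------
Midnight Sun  | Adams 
The Long Road | Hall  
The Blue Door | King  
The Old House | Adams 
Stone Bridges | Allen 
The Iron Gate | Hall  
Hollow Hills  | Allen 


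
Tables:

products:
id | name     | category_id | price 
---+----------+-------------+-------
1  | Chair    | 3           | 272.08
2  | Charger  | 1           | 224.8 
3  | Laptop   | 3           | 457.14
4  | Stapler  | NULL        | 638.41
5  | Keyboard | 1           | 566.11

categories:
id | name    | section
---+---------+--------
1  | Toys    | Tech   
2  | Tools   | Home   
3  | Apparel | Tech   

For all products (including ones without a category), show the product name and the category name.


LEFT JOIN keeps every row from products (the left table); where category_id has no match in categories, the category columns become NULL. Walk through each product:
  - product 1 (Chair): category_id=3 -> matches Apparel
  - product 2 (Charger): category_id=1 -> matches Toys
  - product 3 (Laptop): category_id=3 -> matches Apparel
  - product 4 (Stapler): category_id=NULL, no match -> kept with NULL
  - product 5 (Keyboard): category_id=1 -> matches Toys
All 5 rows appear; 1 has NULL category.

SQL:
SELECT a.name, b.name AS category
FROM products a
LEFT JOIN categories b ON a.category_id = b.id

Result:
name     | category
---------+---------
Chair    | Apparel 
Charger  | Toys    
Laptop   | Apparel 
Stapler  | NULL    
Keyboard | Toys    


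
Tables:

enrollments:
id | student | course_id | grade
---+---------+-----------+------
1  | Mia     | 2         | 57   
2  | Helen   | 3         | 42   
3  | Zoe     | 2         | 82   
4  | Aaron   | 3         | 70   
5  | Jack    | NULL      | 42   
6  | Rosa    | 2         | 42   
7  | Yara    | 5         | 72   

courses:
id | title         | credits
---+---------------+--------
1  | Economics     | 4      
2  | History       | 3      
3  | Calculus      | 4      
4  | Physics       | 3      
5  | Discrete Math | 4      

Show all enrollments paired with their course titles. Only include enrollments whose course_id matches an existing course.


INNER JOIN keeps only enrollments rows whose course_id matches an id in courses. Walk through each enrollment:
  - enrollment 1 (Mia): course_id=2 -> matches History
  - enrollment 2 (Helen): course_id=3 -> matches Calculus
  - enrollment 3 (Zoe): course_id=2 -> matches History
  - enrollment 4 (Aaron): course_id=3 -> matches Calculus
  - enrollment 5 (Jack): course_id=NULL, no match -> dropped
  - enrollment 6 (Rosa): course_id=2 -> matches History
  - enrollment 7 (Yara): course_id=5 -> matches Discrete Math
So 1 of 7 rows is dropped.

SQL:
SELECT a.student, b.title AS course
FROM enrollments a
INNER JOIN courses b ON a.course_id = b.id

Result:
student | course       
--------+--------------
Mia     | History      
Helen   | Calculus     
Zoe     | History      
Aaron   | Calculus     
Rosa    | History      
Yara    | Discrete Math


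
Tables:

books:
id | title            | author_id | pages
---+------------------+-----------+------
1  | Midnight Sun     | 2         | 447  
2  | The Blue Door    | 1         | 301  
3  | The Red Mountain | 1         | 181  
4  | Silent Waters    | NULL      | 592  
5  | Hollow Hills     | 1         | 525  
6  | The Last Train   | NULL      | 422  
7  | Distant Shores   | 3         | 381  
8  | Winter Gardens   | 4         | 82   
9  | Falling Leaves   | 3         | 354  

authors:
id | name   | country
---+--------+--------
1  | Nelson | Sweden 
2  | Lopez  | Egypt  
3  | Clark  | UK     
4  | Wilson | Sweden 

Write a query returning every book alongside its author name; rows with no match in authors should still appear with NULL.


LEFT JOIN keeps every row from books (the left table); where author_id has no match in authors, the author columns become NULL. Walk through each book:
  - book 1 (Midnight Sun): author_id=2 -> matches Lopez
  - book 2 (The Blue Door): author_id=1 -> matches Nelson
  - book 3 (The Red Mountain): author_id=1 -> matches Nelson
  - book 4 (Silent Waters): author_id=NULL, no match -> kept with NULL
  - book 5 (Hollow Hills): author_id=1 -> matches Nelson
  - book 6 (The Last Train): author_id=NULL, no match -> kept with NULL
  - book 7 (Distant Shores): author_id=3 -> matches Clark
  - book 8 (Winter Gardens): author_id=4 -> matches Wilson
  - book 9 (Falling Leaves): author_id=3 -> matches Clark
All 9 rows appear; 2 have NULL author.

SQL:
SELECT a.title, b.name AS author
FROM books a
LEFT JOIN authors b ON a.author_id = b.id

Result:
title            | author
-----------------+-------
Midnight Sun     | Lopez 
The Blue Door    | Nelson
The Red Mountain | Nelson
Silent Waters    | NULL  
Hollow Hills     | Nelson
The Last Train   | NULL  
Distant Shores   | Clark 
Winter Gardens   | Wilson
Falling Leaves   | Clark 


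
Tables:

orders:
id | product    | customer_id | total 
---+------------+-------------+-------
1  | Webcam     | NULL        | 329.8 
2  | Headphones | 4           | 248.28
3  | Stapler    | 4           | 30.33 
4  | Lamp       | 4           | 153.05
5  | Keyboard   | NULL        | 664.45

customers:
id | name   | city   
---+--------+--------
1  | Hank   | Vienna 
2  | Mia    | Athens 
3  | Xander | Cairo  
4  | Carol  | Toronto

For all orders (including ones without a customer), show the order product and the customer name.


LEFT JOIN keeps every row from orders (the left table); where customer_id has no match in customers, the customer columns become NULL. Walk through each order:
  - order 1 (Webcam): customer_id=NULL, no match -> kept with NULL
  - order 2 (Headphones): customer_id=4 -> matches Carol
  - order 3 (Stapler): customer_id=4 -> matches Carol
  - order 4 (Lamp): customer_id=4 -> matches Carol
  - order 5 (Keyboard): customer_id=NULL, no match -> kept with NULL
All 5 rows appear; 2 have NULL customer.

SQL:
SELECT a.product, b.name AS customer
FROM orders a
LEFT JOIN customers b ON a.customer_id = b.id

Result:
product    | customer
-----------+---------
Webcam     | NULL    
Headphones | Carol   
Stapler    | Carol   
Lamp       | Carol   
Keyboard   | NULL    
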